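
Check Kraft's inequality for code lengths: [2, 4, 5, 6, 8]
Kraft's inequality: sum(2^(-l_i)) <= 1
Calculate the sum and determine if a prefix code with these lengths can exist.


Sum = 2^(-2) + 2^(-4) + 2^(-5) + 2^(-6) + 2^(-8)
    = 0.25 + 0.0625 + 0.03125 + 0.015625 + 0.00390625
    = 93/256 = 0.36328125
Since 0.36328125 <= 1, Kraft's inequality IS satisfied.
A prefix code with these lengths CAN exist.

Kraft sum = 0.36328125. Satisfied.


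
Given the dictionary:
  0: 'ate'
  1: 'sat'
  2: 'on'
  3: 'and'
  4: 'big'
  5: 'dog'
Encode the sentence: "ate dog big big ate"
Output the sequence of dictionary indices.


Look up each word in the dictionary:
  'ate' -> 0
  'dog' -> 5
  'big' -> 4
  'big' -> 4
  'ate' -> 0

Encoded: [0, 5, 4, 4, 0]


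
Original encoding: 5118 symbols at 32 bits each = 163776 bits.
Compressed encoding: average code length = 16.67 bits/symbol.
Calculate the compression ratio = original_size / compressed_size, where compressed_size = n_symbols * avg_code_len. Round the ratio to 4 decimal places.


original_size = n_symbols * orig_bits = 5118 * 32 = 163776 bits
compressed_size = n_symbols * avg_code_len = 5118 * 16.67 = 85317.06 bits
ratio = original_size / compressed_size = 163776 / 85317.06 = 1.9196

Compression ratio = 1.9196


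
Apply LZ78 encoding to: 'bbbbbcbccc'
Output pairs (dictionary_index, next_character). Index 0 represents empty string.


LZ78 encoding steps:
Dictionary: {0: ''}
Step 1: w='' (idx 0), next='b' -> output (0, 'b'), add 'b' as idx 1
Step 2: w='b' (idx 1), next='b' -> output (1, 'b'), add 'bb' as idx 2
Step 3: w='bb' (idx 2), next='c' -> output (2, 'c'), add 'bbc' as idx 3
Step 4: w='b' (idx 1), next='c' -> output (1, 'c'), add 'bc' as idx 4
Step 5: w='' (idx 0), next='c' -> output (0, 'c'), add 'c' as idx 5
Step 6: w='c' (idx 5), end of input -> output (5, '')


Encoded: [(0, 'b'), (1, 'b'), (2, 'c'), (1, 'c'), (0, 'c'), (5, '')]


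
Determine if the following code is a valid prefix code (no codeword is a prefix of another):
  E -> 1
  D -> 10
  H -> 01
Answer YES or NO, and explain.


Checking each pair (does one codeword prefix another?):
  E='1' vs D='10': prefix -- VIOLATION

NO -- this is NOT a valid prefix code. E (1) is a prefix of D (10).


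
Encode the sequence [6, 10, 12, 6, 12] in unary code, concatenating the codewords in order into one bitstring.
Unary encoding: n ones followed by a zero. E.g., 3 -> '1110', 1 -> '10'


Encode each number as n ones followed by a terminating 0:
  6 -> 1111110 (7 bits)
  10 -> 11111111110 (11 bits)
  12 -> 1111111111110 (13 bits)
  6 -> 1111110 (7 bits)
  12 -> 1111111111110 (13 bits)
Total length = 7 + 11 + 13 + 7 + 13 = 51 bits.

Unary([6, 10, 12, 6, 12]) = 111111011111111110111111111111011111101111111111110 (51 bits)


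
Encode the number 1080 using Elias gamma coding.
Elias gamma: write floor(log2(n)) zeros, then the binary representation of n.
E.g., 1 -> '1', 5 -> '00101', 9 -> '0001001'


num_bits = floor(log2(1080)) + 1 = 11
leading_zeros = num_bits - 1 = 10
binary(1080) = 10000111000

Elias gamma(1080) = '0000000000' + '10000111000' = 000000000010000111000 (21 bits)


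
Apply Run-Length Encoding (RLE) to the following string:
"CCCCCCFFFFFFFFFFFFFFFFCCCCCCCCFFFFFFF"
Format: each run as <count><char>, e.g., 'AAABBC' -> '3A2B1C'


Scanning runs left to right:
  i=0: run of 'C' x 6 -> '6C'
  i=6: run of 'F' x 16 -> '16F'
  i=22: run of 'C' x 8 -> '8C'
  i=30: run of 'F' x 7 -> '7F'

RLE = 6C16F8C7F


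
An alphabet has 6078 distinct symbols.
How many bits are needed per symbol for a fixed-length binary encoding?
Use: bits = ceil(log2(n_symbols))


log2(6078) = 12.5694
Bracket: 2^12 = 4096 < 6078 <= 2^13 = 8192
So ceil(log2(6078)) = 13

bits = ceil(log2(6078)) = ceil(12.5694) = 13 bits


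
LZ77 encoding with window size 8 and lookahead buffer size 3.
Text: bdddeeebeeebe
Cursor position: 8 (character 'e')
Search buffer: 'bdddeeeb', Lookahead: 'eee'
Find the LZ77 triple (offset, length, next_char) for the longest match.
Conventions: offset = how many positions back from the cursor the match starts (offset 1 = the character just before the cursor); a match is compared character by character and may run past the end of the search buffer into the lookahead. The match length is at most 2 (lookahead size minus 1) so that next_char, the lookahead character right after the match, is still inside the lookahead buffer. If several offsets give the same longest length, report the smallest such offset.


Try each offset into the search buffer:
  offset=1 (pos 7, char 'b'): match length 0
  offset=2 (pos 6, char 'e'): match length 1
  offset=3 (pos 5, char 'e'): match length 2
  offset=4 (pos 4, char 'e'): match length 2
  offset=5 (pos 3, char 'd'): match length 0
  offset=6 (pos 2, char 'd'): match length 0
  offset=7 (pos 1, char 'd'): match length 0
  offset=8 (pos 0, char 'b'): match length 0
Longest match has length 2, found at offsets 3, 4; take the smallest, offset 3.
next_char = character at position 8 + 2 = 10 -> 'e'

Best match: offset=3, length=2 (matching 'ee' starting at position 5)
LZ77 triple: (3, 2, 'e')


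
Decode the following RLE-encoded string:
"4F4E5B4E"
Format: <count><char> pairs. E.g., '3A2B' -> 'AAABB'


Expanding each <count><char> pair:
  4F -> 'FFFF'
  4E -> 'EEEE'
  5B -> 'BBBBB'
  4E -> 'EEEE'

Decoded = FFFFEEEEBBBBBEEEE


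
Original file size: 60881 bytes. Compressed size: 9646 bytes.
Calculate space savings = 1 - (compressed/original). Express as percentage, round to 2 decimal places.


ratio = compressed/original = 9646/60881 = 0.15844
savings = 1 - ratio = 1 - 0.15844 = 0.84156
as a percentage: 0.84156 * 100 = 84.16%

Space savings = 1 - 9646/60881 = 84.16%


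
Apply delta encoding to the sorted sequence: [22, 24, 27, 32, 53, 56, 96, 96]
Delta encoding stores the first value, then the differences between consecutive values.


First value: 22
Deltas:
  24 - 22 = 2
  27 - 24 = 3
  32 - 27 = 5
  53 - 32 = 21
  56 - 53 = 3
  96 - 56 = 40
  96 - 96 = 0


Delta encoded: [22, 2, 3, 5, 21, 3, 40, 0]


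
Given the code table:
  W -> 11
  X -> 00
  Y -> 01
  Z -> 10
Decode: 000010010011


Decoding:
00 -> X
00 -> X
10 -> Z
01 -> Y
00 -> X
11 -> W


Result: XXZYXW


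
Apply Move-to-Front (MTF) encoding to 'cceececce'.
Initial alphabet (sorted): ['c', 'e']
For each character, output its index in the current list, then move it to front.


MTF encoding:
'c': index 0 in ['c', 'e'] -> ['c', 'e']
'c': index 0 in ['c', 'e'] -> ['c', 'e']
'e': index 1 in ['c', 'e'] -> ['e', 'c']
'e': index 0 in ['e', 'c'] -> ['e', 'c']
'c': index 1 in ['e', 'c'] -> ['c', 'e']
'e': index 1 in ['c', 'e'] -> ['e', 'c']
'c': index 1 in ['e', 'c'] -> ['c', 'e']
'c': index 0 in ['c', 'e'] -> ['c', 'e']
'e': index 1 in ['c', 'e'] -> ['e', 'c']


Output: [0, 0, 1, 0, 1, 1, 1, 0, 1]


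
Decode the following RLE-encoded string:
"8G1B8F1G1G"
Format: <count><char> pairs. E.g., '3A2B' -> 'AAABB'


Expanding each <count><char> pair:
  8G -> 'GGGGGGGG'
  1B -> 'B'
  8F -> 'FFFFFFFF'
  1G -> 'G'
  1G -> 'G'

Decoded = GGGGGGGGBFFFFFFFFGG


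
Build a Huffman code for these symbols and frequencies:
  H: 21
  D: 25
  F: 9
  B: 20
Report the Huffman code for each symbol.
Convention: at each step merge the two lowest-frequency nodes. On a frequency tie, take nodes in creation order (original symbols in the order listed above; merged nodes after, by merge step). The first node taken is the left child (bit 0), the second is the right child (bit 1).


Huffman tree construction:
Step 1: Merge F(9) + B(20) = 29
Step 2: Merge H(21) + D(25) = 46
Step 3: Merge (F+B)(29) + (H+D)(46) = 75
Read each symbol's code off the tree from the root (left child = 0, right child = 1).

Codes:
  H: 10 (length 2)
  D: 11 (length 2)
  F: 00 (length 2)
  B: 01 (length 2)
Average code length: 150/75 = 2.0000 bits/symbol


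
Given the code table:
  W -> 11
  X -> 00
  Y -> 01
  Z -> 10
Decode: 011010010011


Decoding:
01 -> Y
10 -> Z
10 -> Z
01 -> Y
00 -> X
11 -> W


Result: YZZYXW


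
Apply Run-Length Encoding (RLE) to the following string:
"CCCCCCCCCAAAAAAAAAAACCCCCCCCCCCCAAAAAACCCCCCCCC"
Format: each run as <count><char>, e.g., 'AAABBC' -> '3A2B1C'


Scanning runs left to right:
  i=0: run of 'C' x 9 -> '9C'
  i=9: run of 'A' x 11 -> '11A'
  i=20: run of 'C' x 12 -> '12C'
  i=32: run of 'A' x 6 -> '6A'
  i=38: run of 'C' x 9 -> '9C'

RLE = 9C11A12C6A9C


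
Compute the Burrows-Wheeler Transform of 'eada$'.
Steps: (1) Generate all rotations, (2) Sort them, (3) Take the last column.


Rotations (sorted):
  0: $eada -> last char: a
  1: a$ead -> last char: d
  2: ada$e -> last char: e
  3: da$ea -> last char: a
  4: eada$ -> last char: $


BWT = adea$


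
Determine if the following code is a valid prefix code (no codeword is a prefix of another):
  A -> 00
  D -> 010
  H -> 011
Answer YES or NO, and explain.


Checking each pair (does one codeword prefix another?):
  A='00' vs D='010': no prefix
  A='00' vs H='011': no prefix
  D='010' vs A='00': no prefix
  D='010' vs H='011': no prefix
  H='011' vs A='00': no prefix
  H='011' vs D='010': no prefix
No violation found over all pairs.

YES -- this is a valid prefix code. No codeword is a prefix of any other codeword.


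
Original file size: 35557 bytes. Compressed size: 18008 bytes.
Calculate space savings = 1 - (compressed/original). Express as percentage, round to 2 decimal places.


ratio = compressed/original = 18008/35557 = 0.506454
savings = 1 - ratio = 1 - 0.506454 = 0.493546
as a percentage: 0.493546 * 100 = 49.35%

Space savings = 1 - 18008/35557 = 49.35%


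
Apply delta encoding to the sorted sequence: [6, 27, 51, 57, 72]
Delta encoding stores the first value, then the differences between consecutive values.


First value: 6
Deltas:
  27 - 6 = 21
  51 - 27 = 24
  57 - 51 = 6
  72 - 57 = 15


Delta encoded: [6, 21, 24, 6, 15]


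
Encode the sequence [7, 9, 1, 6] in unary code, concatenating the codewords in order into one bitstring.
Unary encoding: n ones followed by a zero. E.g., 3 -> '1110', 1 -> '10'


Encode each number as n ones followed by a terminating 0:
  7 -> 11111110 (8 bits)
  9 -> 1111111110 (10 bits)
  1 -> 10 (2 bits)
  6 -> 1111110 (7 bits)
Total length = 8 + 10 + 2 + 7 = 27 bits.

Unary([7, 9, 1, 6]) = 111111101111111110101111110 (27 bits)


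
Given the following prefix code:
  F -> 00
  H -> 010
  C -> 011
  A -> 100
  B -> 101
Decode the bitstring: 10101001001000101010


Decoding step by step:
Bits 101 -> B
Bits 010 -> H
Bits 010 -> H
Bits 010 -> H
Bits 00 -> F
Bits 101 -> B
Bits 010 -> H


Decoded message: BHHHFBH


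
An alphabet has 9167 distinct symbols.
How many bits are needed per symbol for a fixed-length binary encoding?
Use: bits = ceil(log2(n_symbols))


log2(9167) = 13.1622
Bracket: 2^13 = 8192 < 9167 <= 2^14 = 16384
So ceil(log2(9167)) = 14

bits = ceil(log2(9167)) = ceil(13.1622) = 14 bits


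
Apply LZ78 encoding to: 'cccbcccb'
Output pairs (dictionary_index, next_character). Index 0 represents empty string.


LZ78 encoding steps:
Dictionary: {0: ''}
Step 1: w='' (idx 0), next='c' -> output (0, 'c'), add 'c' as idx 1
Step 2: w='c' (idx 1), next='c' -> output (1, 'c'), add 'cc' as idx 2
Step 3: w='' (idx 0), next='b' -> output (0, 'b'), add 'b' as idx 3
Step 4: w='cc' (idx 2), next='c' -> output (2, 'c'), add 'ccc' as idx 4
Step 5: w='b' (idx 3), end of input -> output (3, '')


Encoded: [(0, 'c'), (1, 'c'), (0, 'b'), (2, 'c'), (3, '')]


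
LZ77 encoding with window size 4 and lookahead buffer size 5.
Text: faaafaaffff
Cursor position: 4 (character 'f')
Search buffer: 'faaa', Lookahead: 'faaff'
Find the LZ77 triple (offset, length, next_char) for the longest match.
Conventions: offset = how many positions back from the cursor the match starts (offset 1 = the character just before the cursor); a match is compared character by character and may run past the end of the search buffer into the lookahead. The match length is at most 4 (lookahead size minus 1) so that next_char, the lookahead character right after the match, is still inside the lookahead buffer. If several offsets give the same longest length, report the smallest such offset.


Try each offset into the search buffer:
  offset=1 (pos 3, char 'a'): match length 0
  offset=2 (pos 2, char 'a'): match length 0
  offset=3 (pos 1, char 'a'): match length 0
  offset=4 (pos 0, char 'f'): match length 3
Longest match has length 3 at offset 4.
next_char = character at position 4 + 3 = 7 -> 'f'

Best match: offset=4, length=3 (matching 'faa' starting at position 0)
LZ77 triple: (4, 3, 'f')


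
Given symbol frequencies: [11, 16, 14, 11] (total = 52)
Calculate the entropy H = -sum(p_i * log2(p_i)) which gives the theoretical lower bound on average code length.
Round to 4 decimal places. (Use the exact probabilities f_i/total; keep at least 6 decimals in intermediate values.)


Per-symbol terms -p_i * log2(p_i) with p_i = f_i/52:
  p = 11/52 = 0.211538: log2(p) = -2.241008, -p*log2(p) = 0.474059
  p = 16/52 = 0.307692: log2(p) = -1.700440, -p*log2(p) = 0.523212
  p = 14/52 = 0.269231: log2(p) = -1.893085, -p*log2(p) = 0.509677
  p = 11/52 = 0.211538: log2(p) = -2.241008, -p*log2(p) = 0.474059
H = 0.474059 + 0.523212 + 0.509677 + 0.474059 = 1.981007

H = 1.981 bits/symbol


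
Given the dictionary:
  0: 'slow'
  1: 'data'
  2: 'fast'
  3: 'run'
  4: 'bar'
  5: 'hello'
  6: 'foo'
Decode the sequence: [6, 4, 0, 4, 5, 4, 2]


Look up each index in the dictionary:
  6 -> 'foo'
  4 -> 'bar'
  0 -> 'slow'
  4 -> 'bar'
  5 -> 'hello'
  4 -> 'bar'
  2 -> 'fast'

Decoded: "foo bar slow bar hello bar fast"


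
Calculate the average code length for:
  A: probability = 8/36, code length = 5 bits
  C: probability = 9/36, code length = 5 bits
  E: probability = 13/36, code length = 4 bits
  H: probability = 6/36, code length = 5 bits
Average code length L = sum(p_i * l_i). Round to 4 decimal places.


Weighted contributions p_i * l_i:
  A: (8/36) * 5 = 40/36
  C: (9/36) * 5 = 45/36
  E: (13/36) * 4 = 52/36
  H: (6/36) * 5 = 30/36
Sum = (40 + 45 + 52 + 30)/36 = 167/36

L = 167/36 = 4.6389 bits/symbol


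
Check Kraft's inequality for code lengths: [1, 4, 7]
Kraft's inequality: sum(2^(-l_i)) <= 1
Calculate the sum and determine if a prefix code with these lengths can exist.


Sum = 2^(-1) + 2^(-4) + 2^(-7)
    = 0.5 + 0.0625 + 0.0078125
    = 73/128 = 0.5703125
Since 0.5703125 <= 1, Kraft's inequality IS satisfied.
A prefix code with these lengths CAN exist.

Kraft sum = 0.5703125. Satisfied.


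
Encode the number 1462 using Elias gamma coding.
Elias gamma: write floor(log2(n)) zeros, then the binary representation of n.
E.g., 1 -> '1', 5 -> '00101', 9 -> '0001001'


num_bits = floor(log2(1462)) + 1 = 11
leading_zeros = num_bits - 1 = 10
binary(1462) = 10110110110

Elias gamma(1462) = '0000000000' + '10110110110' = 000000000010110110110 (21 bits)


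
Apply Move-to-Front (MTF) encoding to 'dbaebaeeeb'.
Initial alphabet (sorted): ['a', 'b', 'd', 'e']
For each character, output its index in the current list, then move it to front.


MTF encoding:
'd': index 2 in ['a', 'b', 'd', 'e'] -> ['d', 'a', 'b', 'e']
'b': index 2 in ['d', 'a', 'b', 'e'] -> ['b', 'd', 'a', 'e']
'a': index 2 in ['b', 'd', 'a', 'e'] -> ['a', 'b', 'd', 'e']
'e': index 3 in ['a', 'b', 'd', 'e'] -> ['e', 'a', 'b', 'd']
'b': index 2 in ['e', 'a', 'b', 'd'] -> ['b', 'e', 'a', 'd']
'a': index 2 in ['b', 'e', 'a', 'd'] -> ['a', 'b', 'e', 'd']
'e': index 2 in ['a', 'b', 'e', 'd'] -> ['e', 'a', 'b', 'd']
'e': index 0 in ['e', 'a', 'b', 'd'] -> ['e', 'a', 'b', 'd']
'e': index 0 in ['e', 'a', 'b', 'd'] -> ['e', 'a', 'b', 'd']
'b': index 2 in ['e', 'a', 'b', 'd'] -> ['b', 'e', 'a', 'd']


Output: [2, 2, 2, 3, 2, 2, 2, 0, 0, 2]


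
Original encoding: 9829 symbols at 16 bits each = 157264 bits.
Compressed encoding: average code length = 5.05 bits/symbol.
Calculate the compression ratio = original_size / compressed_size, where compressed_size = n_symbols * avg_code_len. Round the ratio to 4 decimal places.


original_size = n_symbols * orig_bits = 9829 * 16 = 157264 bits
compressed_size = n_symbols * avg_code_len = 9829 * 5.05 = 49636.45 bits
ratio = original_size / compressed_size = 157264 / 49636.45 = 3.1683

Compression ratio = 3.1683


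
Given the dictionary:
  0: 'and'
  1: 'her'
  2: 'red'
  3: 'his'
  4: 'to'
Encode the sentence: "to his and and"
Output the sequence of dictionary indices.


Look up each word in the dictionary:
  'to' -> 4
  'his' -> 3
  'and' -> 0
  'and' -> 0

Encoded: [4, 3, 0, 0]


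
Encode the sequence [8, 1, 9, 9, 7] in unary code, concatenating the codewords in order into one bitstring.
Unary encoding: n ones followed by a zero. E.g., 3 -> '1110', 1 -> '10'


Encode each number as n ones followed by a terminating 0:
  8 -> 111111110 (9 bits)
  1 -> 10 (2 bits)
  9 -> 1111111110 (10 bits)
  9 -> 1111111110 (10 bits)
  7 -> 11111110 (8 bits)
Total length = 9 + 2 + 10 + 10 + 8 = 39 bits.

Unary([8, 1, 9, 9, 7]) = 111111110101111111110111111111011111110 (39 bits)


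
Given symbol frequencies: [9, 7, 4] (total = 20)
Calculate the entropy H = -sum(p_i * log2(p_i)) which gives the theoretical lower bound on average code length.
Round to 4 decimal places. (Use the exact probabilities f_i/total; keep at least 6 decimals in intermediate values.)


Per-symbol terms -p_i * log2(p_i) with p_i = f_i/20:
  p = 9/20 = 0.450000: log2(p) = -1.152003, -p*log2(p) = 0.518401
  p = 7/20 = 0.350000: log2(p) = -1.514573, -p*log2(p) = 0.530101
  p = 4/20 = 0.200000: log2(p) = -2.321928, -p*log2(p) = 0.464386
H = 0.518401 + 0.530101 + 0.464386 = 1.512888

H = 1.5129 bits/symbol


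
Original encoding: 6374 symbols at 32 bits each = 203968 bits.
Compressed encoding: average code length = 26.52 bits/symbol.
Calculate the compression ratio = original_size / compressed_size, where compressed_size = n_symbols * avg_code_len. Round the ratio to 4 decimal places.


original_size = n_symbols * orig_bits = 6374 * 32 = 203968 bits
compressed_size = n_symbols * avg_code_len = 6374 * 26.52 = 169038.48 bits
ratio = original_size / compressed_size = 203968 / 169038.48 = 1.2066

Compression ratio = 1.2066


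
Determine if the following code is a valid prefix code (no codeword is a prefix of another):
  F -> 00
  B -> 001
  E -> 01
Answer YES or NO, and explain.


Checking each pair (does one codeword prefix another?):
  F='00' vs B='001': prefix -- VIOLATION

NO -- this is NOT a valid prefix code. F (00) is a prefix of B (001).


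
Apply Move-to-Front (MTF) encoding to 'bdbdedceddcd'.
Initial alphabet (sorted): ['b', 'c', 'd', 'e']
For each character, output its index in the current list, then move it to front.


MTF encoding:
'b': index 0 in ['b', 'c', 'd', 'e'] -> ['b', 'c', 'd', 'e']
'd': index 2 in ['b', 'c', 'd', 'e'] -> ['d', 'b', 'c', 'e']
'b': index 1 in ['d', 'b', 'c', 'e'] -> ['b', 'd', 'c', 'e']
'd': index 1 in ['b', 'd', 'c', 'e'] -> ['d', 'b', 'c', 'e']
'e': index 3 in ['d', 'b', 'c', 'e'] -> ['e', 'd', 'b', 'c']
'd': index 1 in ['e', 'd', 'b', 'c'] -> ['d', 'e', 'b', 'c']
'c': index 3 in ['d', 'e', 'b', 'c'] -> ['c', 'd', 'e', 'b']
'e': index 2 in ['c', 'd', 'e', 'b'] -> ['e', 'c', 'd', 'b']
'd': index 2 in ['e', 'c', 'd', 'b'] -> ['d', 'e', 'c', 'b']
'd': index 0 in ['d', 'e', 'c', 'b'] -> ['d', 'e', 'c', 'b']
'c': index 2 in ['d', 'e', 'c', 'b'] -> ['c', 'd', 'e', 'b']
'd': index 1 in ['c', 'd', 'e', 'b'] -> ['d', 'c', 'e', 'b']


Output: [0, 2, 1, 1, 3, 1, 3, 2, 2, 0, 2, 1]


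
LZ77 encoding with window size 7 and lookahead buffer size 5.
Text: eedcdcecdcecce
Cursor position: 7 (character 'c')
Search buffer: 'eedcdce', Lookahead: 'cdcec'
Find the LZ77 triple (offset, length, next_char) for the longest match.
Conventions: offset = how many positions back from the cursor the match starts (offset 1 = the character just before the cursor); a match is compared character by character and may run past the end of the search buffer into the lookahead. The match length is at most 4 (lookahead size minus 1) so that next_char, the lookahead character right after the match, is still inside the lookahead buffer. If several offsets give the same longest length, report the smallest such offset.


Try each offset into the search buffer:
  offset=1 (pos 6, char 'e'): match length 0
  offset=2 (pos 5, char 'c'): match length 1
  offset=3 (pos 4, char 'd'): match length 0
  offset=4 (pos 3, char 'c'): match length 4
  offset=5 (pos 2, char 'd'): match length 0
  offset=6 (pos 1, char 'e'): match length 0
  offset=7 (pos 0, char 'e'): match length 0
Longest match has length 4 at offset 4.
next_char = character at position 7 + 4 = 11 -> 'c'

Best match: offset=4, length=4 (matching 'cdce' starting at position 3)
LZ77 triple: (4, 4, 'c')


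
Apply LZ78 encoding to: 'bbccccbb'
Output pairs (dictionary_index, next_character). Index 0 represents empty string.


LZ78 encoding steps:
Dictionary: {0: ''}
Step 1: w='' (idx 0), next='b' -> output (0, 'b'), add 'b' as idx 1
Step 2: w='b' (idx 1), next='c' -> output (1, 'c'), add 'bc' as idx 2
Step 3: w='' (idx 0), next='c' -> output (0, 'c'), add 'c' as idx 3
Step 4: w='c' (idx 3), next='c' -> output (3, 'c'), add 'cc' as idx 4
Step 5: w='b' (idx 1), next='b' -> output (1, 'b'), add 'bb' as idx 5


Encoded: [(0, 'b'), (1, 'c'), (0, 'c'), (3, 'c'), (1, 'b')]


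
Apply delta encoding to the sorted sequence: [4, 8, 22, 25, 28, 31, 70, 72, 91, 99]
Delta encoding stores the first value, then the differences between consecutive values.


First value: 4
Deltas:
  8 - 4 = 4
  22 - 8 = 14
  25 - 22 = 3
  28 - 25 = 3
  31 - 28 = 3
  70 - 31 = 39
  72 - 70 = 2
  91 - 72 = 19
  99 - 91 = 8


Delta encoded: [4, 4, 14, 3, 3, 3, 39, 2, 19, 8]


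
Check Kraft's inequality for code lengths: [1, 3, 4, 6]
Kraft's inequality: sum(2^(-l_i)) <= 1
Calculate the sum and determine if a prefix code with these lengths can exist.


Sum = 2^(-1) + 2^(-3) + 2^(-4) + 2^(-6)
    = 0.5 + 0.125 + 0.0625 + 0.015625
    = 45/64 = 0.703125
Since 0.703125 <= 1, Kraft's inequality IS satisfied.
A prefix code with these lengths CAN exist.

Kraft sum = 0.703125. Satisfied.


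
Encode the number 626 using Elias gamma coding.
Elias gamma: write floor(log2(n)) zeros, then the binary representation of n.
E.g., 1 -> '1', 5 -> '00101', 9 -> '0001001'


num_bits = floor(log2(626)) + 1 = 10
leading_zeros = num_bits - 1 = 9
binary(626) = 1001110010

Elias gamma(626) = '000000000' + '1001110010' = 0000000001001110010 (19 bits)


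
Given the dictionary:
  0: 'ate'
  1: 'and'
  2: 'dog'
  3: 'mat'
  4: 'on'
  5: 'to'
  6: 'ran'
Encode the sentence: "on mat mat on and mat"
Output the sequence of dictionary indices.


Look up each word in the dictionary:
  'on' -> 4
  'mat' -> 3
  'mat' -> 3
  'on' -> 4
  'and' -> 1
  'mat' -> 3

Encoded: [4, 3, 3, 4, 1, 3]


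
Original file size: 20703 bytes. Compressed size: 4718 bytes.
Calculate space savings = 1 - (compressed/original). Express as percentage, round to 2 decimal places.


ratio = compressed/original = 4718/20703 = 0.22789
savings = 1 - ratio = 1 - 0.22789 = 0.77211
as a percentage: 0.77211 * 100 = 77.21%

Space savings = 1 - 4718/20703 = 77.21%


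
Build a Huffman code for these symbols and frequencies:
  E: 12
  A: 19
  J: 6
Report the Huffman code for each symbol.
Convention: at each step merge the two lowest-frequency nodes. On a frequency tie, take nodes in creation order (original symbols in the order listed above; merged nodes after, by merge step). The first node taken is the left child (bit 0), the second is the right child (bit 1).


Huffman tree construction:
Step 1: Merge J(6) + E(12) = 18
Step 2: Merge (J+E)(18) + A(19) = 37
Read each symbol's code off the tree from the root (left child = 0, right child = 1).

Codes:
  E: 01 (length 2)
  A: 1 (length 1)
  J: 00 (length 2)
Average code length: 55/37 = 1.4865 bits/symbol


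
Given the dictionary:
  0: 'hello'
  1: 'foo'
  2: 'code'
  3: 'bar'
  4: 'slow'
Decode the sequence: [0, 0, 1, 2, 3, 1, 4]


Look up each index in the dictionary:
  0 -> 'hello'
  0 -> 'hello'
  1 -> 'foo'
  2 -> 'code'
  3 -> 'bar'
  1 -> 'foo'
  4 -> 'slow'

Decoded: "hello hello foo code bar foo slow"


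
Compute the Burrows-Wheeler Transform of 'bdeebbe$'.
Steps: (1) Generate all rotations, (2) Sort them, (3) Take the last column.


Rotations (sorted):
  0: $bdeebbe -> last char: e
  1: bbe$bdee -> last char: e
  2: bdeebbe$ -> last char: $
  3: be$bdeeb -> last char: b
  4: deebbe$b -> last char: b
  5: e$bdeebb -> last char: b
  6: ebbe$bde -> last char: e
  7: eebbe$bd -> last char: d


BWT = ee$bbbed


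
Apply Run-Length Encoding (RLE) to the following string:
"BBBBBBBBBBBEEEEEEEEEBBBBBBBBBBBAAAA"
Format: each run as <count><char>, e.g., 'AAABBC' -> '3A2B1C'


Scanning runs left to right:
  i=0: run of 'B' x 11 -> '11B'
  i=11: run of 'E' x 9 -> '9E'
  i=20: run of 'B' x 11 -> '11B'
  i=31: run of 'A' x 4 -> '4A'

RLE = 11B9E11B4A


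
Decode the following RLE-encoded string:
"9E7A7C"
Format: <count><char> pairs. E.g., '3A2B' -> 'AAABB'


Expanding each <count><char> pair:
  9E -> 'EEEEEEEEE'
  7A -> 'AAAAAAA'
  7C -> 'CCCCCCC'

Decoded = EEEEEEEEEAAAAAAACCCCCCC


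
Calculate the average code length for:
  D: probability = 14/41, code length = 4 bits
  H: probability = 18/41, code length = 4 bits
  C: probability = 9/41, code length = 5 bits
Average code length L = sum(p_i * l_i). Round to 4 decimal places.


Weighted contributions p_i * l_i:
  D: (14/41) * 4 = 56/41
  H: (18/41) * 4 = 72/41
  C: (9/41) * 5 = 45/41
Sum = (56 + 72 + 45)/41 = 173/41

L = 173/41 = 4.2195 bits/symbol


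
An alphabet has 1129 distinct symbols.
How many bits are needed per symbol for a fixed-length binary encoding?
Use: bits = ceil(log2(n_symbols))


log2(1129) = 10.1408
Bracket: 2^10 = 1024 < 1129 <= 2^11 = 2048
So ceil(log2(1129)) = 11

bits = ceil(log2(1129)) = ceil(10.1408) = 11 bits


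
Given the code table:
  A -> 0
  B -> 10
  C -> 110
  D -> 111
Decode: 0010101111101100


Decoding:
0 -> A
0 -> A
10 -> B
10 -> B
111 -> D
110 -> C
110 -> C
0 -> A


Result: AABBDCCA


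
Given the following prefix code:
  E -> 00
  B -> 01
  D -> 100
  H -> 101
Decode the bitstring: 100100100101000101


Decoding step by step:
Bits 100 -> D
Bits 100 -> D
Bits 100 -> D
Bits 101 -> H
Bits 00 -> E
Bits 01 -> B
Bits 01 -> B


Decoded message: DDDHEBB


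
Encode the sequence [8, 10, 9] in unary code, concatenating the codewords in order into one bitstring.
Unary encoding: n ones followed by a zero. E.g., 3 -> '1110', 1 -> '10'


Encode each number as n ones followed by a terminating 0:
  8 -> 111111110 (9 bits)
  10 -> 11111111110 (11 bits)
  9 -> 1111111110 (10 bits)
Total length = 9 + 11 + 10 = 30 bits.

Unary([8, 10, 9]) = 111111110111111111101111111110 (30 bits)


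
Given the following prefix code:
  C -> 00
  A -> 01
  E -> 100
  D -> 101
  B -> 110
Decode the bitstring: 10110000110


Decoding step by step:
Bits 101 -> D
Bits 100 -> E
Bits 00 -> C
Bits 110 -> B


Decoded message: DECB


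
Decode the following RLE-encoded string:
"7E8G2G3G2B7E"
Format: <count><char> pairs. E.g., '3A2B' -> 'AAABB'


Expanding each <count><char> pair:
  7E -> 'EEEEEEE'
  8G -> 'GGGGGGGG'
  2G -> 'GG'
  3G -> 'GGG'
  2B -> 'BB'
  7E -> 'EEEEEEE'

Decoded = EEEEEEEGGGGGGGGGGGGGBBEEEEEEE


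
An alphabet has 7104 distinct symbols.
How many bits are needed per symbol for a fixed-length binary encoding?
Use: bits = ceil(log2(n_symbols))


log2(7104) = 12.7944
Bracket: 2^12 = 4096 < 7104 <= 2^13 = 8192
So ceil(log2(7104)) = 13

bits = ceil(log2(7104)) = ceil(12.7944) = 13 bits


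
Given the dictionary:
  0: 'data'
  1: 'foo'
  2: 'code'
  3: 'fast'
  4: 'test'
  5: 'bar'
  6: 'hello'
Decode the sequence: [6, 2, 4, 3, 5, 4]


Look up each index in the dictionary:
  6 -> 'hello'
  2 -> 'code'
  4 -> 'test'
  3 -> 'fast'
  5 -> 'bar'
  4 -> 'test'

Decoded: "hello code test fast bar test"


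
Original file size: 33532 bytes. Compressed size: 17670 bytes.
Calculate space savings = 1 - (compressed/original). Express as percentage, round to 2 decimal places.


ratio = compressed/original = 17670/33532 = 0.526959
savings = 1 - ratio = 1 - 0.526959 = 0.473041
as a percentage: 0.473041 * 100 = 47.3%

Space savings = 1 - 17670/33532 = 47.3%


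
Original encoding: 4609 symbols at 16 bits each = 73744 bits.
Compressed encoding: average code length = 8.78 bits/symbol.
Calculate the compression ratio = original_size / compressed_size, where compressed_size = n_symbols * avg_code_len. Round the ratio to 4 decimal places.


original_size = n_symbols * orig_bits = 4609 * 16 = 73744 bits
compressed_size = n_symbols * avg_code_len = 4609 * 8.78 = 40467.02 bits
ratio = original_size / compressed_size = 73744 / 40467.02 = 1.8223

Compression ratio = 1.8223


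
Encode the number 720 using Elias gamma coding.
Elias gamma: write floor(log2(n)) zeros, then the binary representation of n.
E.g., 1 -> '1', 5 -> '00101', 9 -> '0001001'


num_bits = floor(log2(720)) + 1 = 10
leading_zeros = num_bits - 1 = 9
binary(720) = 1011010000

Elias gamma(720) = '000000000' + '1011010000' = 0000000001011010000 (19 bits)


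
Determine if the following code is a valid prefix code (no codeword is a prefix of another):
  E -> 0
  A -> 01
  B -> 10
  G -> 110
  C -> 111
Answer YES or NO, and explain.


Checking each pair (does one codeword prefix another?):
  E='0' vs A='01': prefix -- VIOLATION

NO -- this is NOT a valid prefix code. E (0) is a prefix of A (01).


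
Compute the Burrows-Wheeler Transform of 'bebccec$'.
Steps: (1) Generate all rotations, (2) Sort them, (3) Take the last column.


Rotations (sorted):
  0: $bebccec -> last char: c
  1: bccec$be -> last char: e
  2: bebccec$ -> last char: $
  3: c$bebcce -> last char: e
  4: ccec$beb -> last char: b
  5: cec$bebc -> last char: c
  6: ebccec$b -> last char: b
  7: ec$bebcc -> last char: c


BWT = ce$ebcbc


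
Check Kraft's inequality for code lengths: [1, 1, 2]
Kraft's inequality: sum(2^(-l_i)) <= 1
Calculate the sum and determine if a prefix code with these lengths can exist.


Sum = 2^(-1) + 2^(-1) + 2^(-2)
    = 0.5 + 0.5 + 0.25
    = 5/4 = 1.25
Since 1.25 > 1, Kraft's inequality is NOT satisfied.
A prefix code with these lengths CANNOT exist.

Kraft sum = 1.25. Not satisfied.


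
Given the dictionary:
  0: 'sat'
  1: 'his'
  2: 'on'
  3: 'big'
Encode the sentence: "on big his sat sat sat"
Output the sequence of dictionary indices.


Look up each word in the dictionary:
  'on' -> 2
  'big' -> 3
  'his' -> 1
  'sat' -> 0
  'sat' -> 0
  'sat' -> 0

Encoded: [2, 3, 1, 0, 0, 0]


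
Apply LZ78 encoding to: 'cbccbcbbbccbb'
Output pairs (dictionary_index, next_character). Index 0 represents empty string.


LZ78 encoding steps:
Dictionary: {0: ''}
Step 1: w='' (idx 0), next='c' -> output (0, 'c'), add 'c' as idx 1
Step 2: w='' (idx 0), next='b' -> output (0, 'b'), add 'b' as idx 2
Step 3: w='c' (idx 1), next='c' -> output (1, 'c'), add 'cc' as idx 3
Step 4: w='b' (idx 2), next='c' -> output (2, 'c'), add 'bc' as idx 4
Step 5: w='b' (idx 2), next='b' -> output (2, 'b'), add 'bb' as idx 5
Step 6: w='bc' (idx 4), next='c' -> output (4, 'c'), add 'bcc' as idx 6
Step 7: w='bb' (idx 5), end of input -> output (5, '')


Encoded: [(0, 'c'), (0, 'b'), (1, 'c'), (2, 'c'), (2, 'b'), (4, 'c'), (5, '')]


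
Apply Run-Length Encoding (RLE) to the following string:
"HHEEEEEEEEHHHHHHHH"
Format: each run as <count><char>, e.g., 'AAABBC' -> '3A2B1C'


Scanning runs left to right:
  i=0: run of 'H' x 2 -> '2H'
  i=2: run of 'E' x 8 -> '8E'
  i=10: run of 'H' x 8 -> '8H'

RLE = 2H8E8H


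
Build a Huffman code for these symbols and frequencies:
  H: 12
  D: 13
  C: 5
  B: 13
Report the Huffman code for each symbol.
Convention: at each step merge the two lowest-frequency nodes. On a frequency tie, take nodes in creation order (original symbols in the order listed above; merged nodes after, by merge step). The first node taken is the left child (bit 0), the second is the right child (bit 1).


Huffman tree construction:
Step 1: Merge C(5) + H(12) = 17
Step 2: Merge D(13) + B(13) = 26
Step 3: Merge (C+H)(17) + (D+B)(26) = 43
Read each symbol's code off the tree from the root (left child = 0, right child = 1).

Codes:
  H: 01 (length 2)
  D: 10 (length 2)
  C: 00 (length 2)
  B: 11 (length 2)
Average code length: 86/43 = 2.0000 bits/symbol


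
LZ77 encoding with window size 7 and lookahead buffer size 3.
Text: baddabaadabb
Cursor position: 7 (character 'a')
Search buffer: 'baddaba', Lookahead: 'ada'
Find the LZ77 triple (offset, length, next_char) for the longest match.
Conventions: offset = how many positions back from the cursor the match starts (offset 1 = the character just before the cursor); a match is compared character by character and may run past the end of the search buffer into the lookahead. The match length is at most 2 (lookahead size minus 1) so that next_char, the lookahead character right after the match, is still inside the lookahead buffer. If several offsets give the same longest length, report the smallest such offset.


Try each offset into the search buffer:
  offset=1 (pos 6, char 'a'): match length 1
  offset=2 (pos 5, char 'b'): match length 0
  offset=3 (pos 4, char 'a'): match length 1
  offset=4 (pos 3, char 'd'): match length 0
  offset=5 (pos 2, char 'd'): match length 0
  offset=6 (pos 1, char 'a'): match length 2
  offset=7 (pos 0, char 'b'): match length 0
Longest match has length 2 at offset 6.
next_char = character at position 7 + 2 = 9 -> 'a'

Best match: offset=6, length=2 (matching 'ad' starting at position 1)
LZ77 triple: (6, 2, 'a')


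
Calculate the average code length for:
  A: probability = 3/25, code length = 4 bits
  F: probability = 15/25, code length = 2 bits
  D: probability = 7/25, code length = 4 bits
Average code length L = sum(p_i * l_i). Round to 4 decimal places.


Weighted contributions p_i * l_i:
  A: (3/25) * 4 = 12/25
  F: (15/25) * 2 = 30/25
  D: (7/25) * 4 = 28/25
Sum = (12 + 30 + 28)/25 = 70/25

L = 70/25 = 2.8000 bits/symbol


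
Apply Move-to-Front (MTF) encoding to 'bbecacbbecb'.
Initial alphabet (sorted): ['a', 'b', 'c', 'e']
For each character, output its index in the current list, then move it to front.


MTF encoding:
'b': index 1 in ['a', 'b', 'c', 'e'] -> ['b', 'a', 'c', 'e']
'b': index 0 in ['b', 'a', 'c', 'e'] -> ['b', 'a', 'c', 'e']
'e': index 3 in ['b', 'a', 'c', 'e'] -> ['e', 'b', 'a', 'c']
'c': index 3 in ['e', 'b', 'a', 'c'] -> ['c', 'e', 'b', 'a']
'a': index 3 in ['c', 'e', 'b', 'a'] -> ['a', 'c', 'e', 'b']
'c': index 1 in ['a', 'c', 'e', 'b'] -> ['c', 'a', 'e', 'b']
'b': index 3 in ['c', 'a', 'e', 'b'] -> ['b', 'c', 'a', 'e']
'b': index 0 in ['b', 'c', 'a', 'e'] -> ['b', 'c', 'a', 'e']
'e': index 3 in ['b', 'c', 'a', 'e'] -> ['e', 'b', 'c', 'a']
'c': index 2 in ['e', 'b', 'c', 'a'] -> ['c', 'e', 'b', 'a']
'b': index 2 in ['c', 'e', 'b', 'a'] -> ['b', 'c', 'e', 'a']


Output: [1, 0, 3, 3, 3, 1, 3, 0, 3, 2, 2]


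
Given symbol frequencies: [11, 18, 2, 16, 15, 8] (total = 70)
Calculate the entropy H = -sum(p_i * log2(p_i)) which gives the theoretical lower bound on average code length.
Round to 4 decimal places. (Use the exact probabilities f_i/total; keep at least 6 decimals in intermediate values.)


Per-symbol terms -p_i * log2(p_i) with p_i = f_i/70:
  p = 11/70 = 0.157143: log2(p) = -2.669851, -p*log2(p) = 0.419548
  p = 18/70 = 0.257143: log2(p) = -1.959358, -p*log2(p) = 0.503835
  p = 2/70 = 0.028571: log2(p) = -5.129283, -p*log2(p) = 0.146551
  p = 16/70 = 0.228571: log2(p) = -2.129283, -p*log2(p) = 0.486693
  p = 15/70 = 0.214286: log2(p) = -2.222392, -p*log2(p) = 0.476227
  p = 8/70 = 0.114286: log2(p) = -3.129283, -p*log2(p) = 0.357632
H = 0.419548 + 0.503835 + 0.146551 + 0.486693 + 0.476227 + 0.357632 = 2.390486

H = 2.3905 bits/symbol


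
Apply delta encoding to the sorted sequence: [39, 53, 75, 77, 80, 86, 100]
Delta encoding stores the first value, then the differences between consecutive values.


First value: 39
Deltas:
  53 - 39 = 14
  75 - 53 = 22
  77 - 75 = 2
  80 - 77 = 3
  86 - 80 = 6
  100 - 86 = 14


Delta encoded: [39, 14, 22, 2, 3, 6, 14]


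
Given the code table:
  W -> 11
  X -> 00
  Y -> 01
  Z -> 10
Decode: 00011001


Decoding:
00 -> X
01 -> Y
10 -> Z
01 -> Y


Result: XYZY


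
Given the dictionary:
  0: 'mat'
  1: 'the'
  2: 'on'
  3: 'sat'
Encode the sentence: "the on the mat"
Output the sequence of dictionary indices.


Look up each word in the dictionary:
  'the' -> 1
  'on' -> 2
  'the' -> 1
  'mat' -> 0

Encoded: [1, 2, 1, 0]


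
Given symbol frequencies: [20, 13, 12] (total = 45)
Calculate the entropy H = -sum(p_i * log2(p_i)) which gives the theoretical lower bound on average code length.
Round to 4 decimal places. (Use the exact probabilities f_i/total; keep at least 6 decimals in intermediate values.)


Per-symbol terms -p_i * log2(p_i) with p_i = f_i/45:
  p = 20/45 = 0.444444: log2(p) = -1.169925, -p*log2(p) = 0.519967
  p = 13/45 = 0.288889: log2(p) = -1.791413, -p*log2(p) = 0.517519
  p = 12/45 = 0.266667: log2(p) = -1.906891, -p*log2(p) = 0.508504
H = 0.519967 + 0.517519 + 0.508504 = 1.545990

H = 1.546 bits/symbol


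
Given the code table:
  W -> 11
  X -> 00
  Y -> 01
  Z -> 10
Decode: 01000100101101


Decoding:
01 -> Y
00 -> X
01 -> Y
00 -> X
10 -> Z
11 -> W
01 -> Y


Result: YXYXZWY


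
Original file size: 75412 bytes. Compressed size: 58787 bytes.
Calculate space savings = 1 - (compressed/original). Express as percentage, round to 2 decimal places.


ratio = compressed/original = 58787/75412 = 0.779544
savings = 1 - ratio = 1 - 0.779544 = 0.220456
as a percentage: 0.220456 * 100 = 22.05%

Space savings = 1 - 58787/75412 = 22.05%


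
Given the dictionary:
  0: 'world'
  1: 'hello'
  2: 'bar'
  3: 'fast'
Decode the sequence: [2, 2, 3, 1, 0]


Look up each index in the dictionary:
  2 -> 'bar'
  2 -> 'bar'
  3 -> 'fast'
  1 -> 'hello'
  0 -> 'world'

Decoded: "bar bar fast hello world"


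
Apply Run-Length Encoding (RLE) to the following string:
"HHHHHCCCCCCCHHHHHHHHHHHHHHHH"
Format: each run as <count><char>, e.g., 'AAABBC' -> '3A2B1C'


Scanning runs left to right:
  i=0: run of 'H' x 5 -> '5H'
  i=5: run of 'C' x 7 -> '7C'
  i=12: run of 'H' x 16 -> '16H'

RLE = 5H7C16H


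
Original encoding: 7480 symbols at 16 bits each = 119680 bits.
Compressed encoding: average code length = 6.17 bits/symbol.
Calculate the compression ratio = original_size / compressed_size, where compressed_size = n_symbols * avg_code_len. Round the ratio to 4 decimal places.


original_size = n_symbols * orig_bits = 7480 * 16 = 119680 bits
compressed_size = n_symbols * avg_code_len = 7480 * 6.17 = 46151.6 bits
ratio = original_size / compressed_size = 119680 / 46151.6 = 2.5932

Compression ratio = 2.5932


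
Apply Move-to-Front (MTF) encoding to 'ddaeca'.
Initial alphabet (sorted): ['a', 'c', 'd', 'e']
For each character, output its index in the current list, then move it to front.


MTF encoding:
'd': index 2 in ['a', 'c', 'd', 'e'] -> ['d', 'a', 'c', 'e']
'd': index 0 in ['d', 'a', 'c', 'e'] -> ['d', 'a', 'c', 'e']
'a': index 1 in ['d', 'a', 'c', 'e'] -> ['a', 'd', 'c', 'e']
'e': index 3 in ['a', 'd', 'c', 'e'] -> ['e', 'a', 'd', 'c']
'c': index 3 in ['e', 'a', 'd', 'c'] -> ['c', 'e', 'a', 'd']
'a': index 2 in ['c', 'e', 'a', 'd'] -> ['a', 'c', 'e', 'd']


Output: [2, 0, 1, 3, 3, 2]


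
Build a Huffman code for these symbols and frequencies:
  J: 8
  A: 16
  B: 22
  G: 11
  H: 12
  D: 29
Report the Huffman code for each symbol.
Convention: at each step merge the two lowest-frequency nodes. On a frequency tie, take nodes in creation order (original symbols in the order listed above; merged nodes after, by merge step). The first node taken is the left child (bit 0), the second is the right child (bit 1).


Huffman tree construction:
Step 1: Merge J(8) + G(11) = 19
Step 2: Merge H(12) + A(16) = 28
Step 3: Merge (J+G)(19) + B(22) = 41
Step 4: Merge (H+A)(28) + D(29) = 57
Step 5: Merge ((J+G)+B)(41) + ((H+A)+D)(57) = 98
Read each symbol's code off the tree from the root (left child = 0, right child = 1).

Codes:
  J: 000 (length 3)
  A: 101 (length 3)
  B: 01 (length 2)
  G: 001 (length 3)
  H: 100 (length 3)
  D: 11 (length 2)
Average code length: 243/98 = 2.4796 bits/symbol
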